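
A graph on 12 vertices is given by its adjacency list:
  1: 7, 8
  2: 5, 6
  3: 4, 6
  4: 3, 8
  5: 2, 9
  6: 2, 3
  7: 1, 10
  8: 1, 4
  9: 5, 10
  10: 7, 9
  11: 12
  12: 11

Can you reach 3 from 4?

Yes

From 4 we can reach 1, 2, 3, 4, 5, 6, 7, 8, 9, 10, which includes 3.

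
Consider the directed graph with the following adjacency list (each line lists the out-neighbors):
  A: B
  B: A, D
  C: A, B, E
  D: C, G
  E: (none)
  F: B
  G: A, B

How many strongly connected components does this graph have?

{A, B, C, D, G} are all mutually reachable — one SCC of size 5.
{E} is an SCC by itself.
{F} is an SCC by itself.
That gives 3 strongly connected components.

3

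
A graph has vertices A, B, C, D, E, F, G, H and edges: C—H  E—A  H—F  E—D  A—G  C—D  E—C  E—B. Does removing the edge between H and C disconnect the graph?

Yes

Removing H—C leaves no path between H and C: the component count goes from 1 to 2. So it is a bridge.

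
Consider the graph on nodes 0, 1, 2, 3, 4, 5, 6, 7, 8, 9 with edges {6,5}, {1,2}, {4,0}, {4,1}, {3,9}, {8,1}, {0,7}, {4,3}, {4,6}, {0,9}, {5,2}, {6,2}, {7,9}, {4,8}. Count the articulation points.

Removing 4 increases the component count from 1 to 2, so 4 is a cut vertex.
By contrast removing 1 leaves 1 component; it is not a cut vertex. No other vertex is a cut vertex either.

1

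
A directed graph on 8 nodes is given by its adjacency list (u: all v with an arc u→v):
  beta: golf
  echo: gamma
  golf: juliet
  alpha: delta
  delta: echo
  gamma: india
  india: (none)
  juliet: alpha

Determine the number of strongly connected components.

{alpha} is an SCC by itself.
{echo} is an SCC by itself.
{beta} is an SCC by itself.
{juliet} is an SCC by itself.
{golf} is an SCC by itself.
(and 3 more singleton SCCs)
That gives 8 strongly connected components.

8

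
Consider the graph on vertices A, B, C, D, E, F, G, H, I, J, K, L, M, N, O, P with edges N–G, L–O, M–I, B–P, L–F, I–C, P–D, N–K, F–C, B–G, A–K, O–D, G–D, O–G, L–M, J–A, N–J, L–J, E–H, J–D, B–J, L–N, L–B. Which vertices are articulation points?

Removing L increases the component count from 2 to 3, so L is a cut vertex.
By contrast removing I leaves 2 components; it is not a cut vertex. No other vertex is a cut vertex either.

L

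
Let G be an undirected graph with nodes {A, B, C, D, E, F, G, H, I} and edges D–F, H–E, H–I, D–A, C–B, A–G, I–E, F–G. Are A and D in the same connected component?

Yes

From A we can reach A, D, F, G, which includes D.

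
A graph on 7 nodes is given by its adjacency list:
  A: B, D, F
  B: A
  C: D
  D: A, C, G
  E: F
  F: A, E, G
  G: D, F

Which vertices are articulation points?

Removing A increases the component count from 1 to 2, so A is a cut vertex.
Removing D increases the component count from 1 to 2, so D is a cut vertex.
Removing F increases the component count from 1 to 2, so F is a cut vertex.
By contrast removing C leaves 1 component; it is not a cut vertex. No other vertex is a cut vertex either.

A, D, F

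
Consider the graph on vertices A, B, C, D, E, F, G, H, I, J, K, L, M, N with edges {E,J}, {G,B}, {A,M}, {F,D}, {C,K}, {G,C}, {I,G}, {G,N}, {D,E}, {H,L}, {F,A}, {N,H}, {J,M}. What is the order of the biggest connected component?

8

Starting from A we can reach A, D, E, F, J, M. That is one component of size 6.
Starting from B we can reach B, C, G, H, I, K, L, N. That is one component of size 8.
The largest has 8 vertices.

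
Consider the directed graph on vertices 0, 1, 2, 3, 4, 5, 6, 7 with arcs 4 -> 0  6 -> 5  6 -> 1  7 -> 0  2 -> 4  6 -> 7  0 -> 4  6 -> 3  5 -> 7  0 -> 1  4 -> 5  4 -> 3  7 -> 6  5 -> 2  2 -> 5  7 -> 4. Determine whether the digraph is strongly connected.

No

There is no directed path from 1 to 7, so the graph is not strongly connected.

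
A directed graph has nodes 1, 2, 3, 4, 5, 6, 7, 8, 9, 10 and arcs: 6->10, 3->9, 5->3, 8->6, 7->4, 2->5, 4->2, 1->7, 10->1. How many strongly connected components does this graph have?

10

{3} is an SCC by itself.
{10} is an SCC by itself.
{4} is an SCC by itself.
{2} is an SCC by itself.
{8} is an SCC by itself.
(and 5 more singleton SCCs)
That gives 10 strongly connected components.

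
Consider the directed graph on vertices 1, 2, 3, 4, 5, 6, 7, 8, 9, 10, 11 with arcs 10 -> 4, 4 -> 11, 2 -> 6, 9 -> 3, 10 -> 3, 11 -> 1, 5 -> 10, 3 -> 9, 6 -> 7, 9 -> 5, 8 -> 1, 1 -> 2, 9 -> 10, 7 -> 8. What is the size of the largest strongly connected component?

5

{1, 2, 6, 7, 8} are all mutually reachable — one SCC of size 5.
{3, 5, 9, 10} are all mutually reachable — one SCC of size 4.
{11} is an SCC by itself.
{4} is an SCC by itself.
The largest has 5 vertices.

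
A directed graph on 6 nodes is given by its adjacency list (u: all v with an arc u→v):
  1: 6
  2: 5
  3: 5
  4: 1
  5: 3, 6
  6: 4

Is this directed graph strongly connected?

No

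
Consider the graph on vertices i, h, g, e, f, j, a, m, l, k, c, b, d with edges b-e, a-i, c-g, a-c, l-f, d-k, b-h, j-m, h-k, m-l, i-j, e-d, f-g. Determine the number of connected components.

Starting from b we can reach b, d, e, h, k. That is one component of size 5.
Starting from a we can reach a, c, f, g, i, j, l, m. That is one component of size 8.
Total: 2 components.

2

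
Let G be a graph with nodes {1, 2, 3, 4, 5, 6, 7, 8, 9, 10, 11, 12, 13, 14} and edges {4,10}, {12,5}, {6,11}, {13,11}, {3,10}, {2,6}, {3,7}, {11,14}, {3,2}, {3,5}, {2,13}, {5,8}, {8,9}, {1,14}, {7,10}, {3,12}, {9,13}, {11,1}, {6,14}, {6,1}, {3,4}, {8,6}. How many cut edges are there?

0

The edges on the cycle 3-4-10-3 are not bridges since each lies on that cycle.
Every edge lies on some cycle, so there are no bridges.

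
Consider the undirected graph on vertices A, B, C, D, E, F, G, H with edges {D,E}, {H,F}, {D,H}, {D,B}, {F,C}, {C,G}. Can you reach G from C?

Yes

From C we can reach B, C, D, E, F, G, H, which includes G.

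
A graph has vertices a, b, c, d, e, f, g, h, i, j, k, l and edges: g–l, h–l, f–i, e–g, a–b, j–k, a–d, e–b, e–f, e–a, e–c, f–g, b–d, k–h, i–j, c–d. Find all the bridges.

none

The edges on the cycle e-a-b-e are not bridges since each lies on that cycle.
Every edge lies on some cycle, so there are no bridges.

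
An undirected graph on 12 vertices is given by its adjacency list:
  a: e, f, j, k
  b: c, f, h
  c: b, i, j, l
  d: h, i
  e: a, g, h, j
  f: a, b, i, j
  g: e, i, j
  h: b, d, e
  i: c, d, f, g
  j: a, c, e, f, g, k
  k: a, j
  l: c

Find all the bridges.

c-l

The edges on the cycle i-g-j-k-a-f-b-c-i are not bridges since each lies on that cycle.
But removing c-l disconnects c from l — this is a bridge.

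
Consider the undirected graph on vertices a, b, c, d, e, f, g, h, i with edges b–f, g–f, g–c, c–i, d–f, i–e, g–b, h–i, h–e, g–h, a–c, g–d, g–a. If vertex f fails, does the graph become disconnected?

Deleting f leaves 1 component (was 1) (its neighbors b, d, g remain connected to each other), so f is not a cut vertex.

No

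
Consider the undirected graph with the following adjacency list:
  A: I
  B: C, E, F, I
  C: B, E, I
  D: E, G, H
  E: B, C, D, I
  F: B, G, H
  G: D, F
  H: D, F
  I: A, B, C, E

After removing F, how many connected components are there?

With F gone, the remaining components are: {A, B, C, D, E, G, H, I}.
That is 1 component.

1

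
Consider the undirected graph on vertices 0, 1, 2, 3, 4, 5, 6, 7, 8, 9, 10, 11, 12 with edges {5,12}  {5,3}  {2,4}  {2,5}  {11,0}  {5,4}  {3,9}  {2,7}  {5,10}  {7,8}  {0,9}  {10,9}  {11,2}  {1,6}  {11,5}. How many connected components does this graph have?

Starting from 1 we can reach 1, 6. That is one component of size 2.
Starting from 0 we can reach 0, 2, 3, 4, 5, 7, 8, 9, 10, 11, 12. That is one component of size 11.
Total: 2 components.

2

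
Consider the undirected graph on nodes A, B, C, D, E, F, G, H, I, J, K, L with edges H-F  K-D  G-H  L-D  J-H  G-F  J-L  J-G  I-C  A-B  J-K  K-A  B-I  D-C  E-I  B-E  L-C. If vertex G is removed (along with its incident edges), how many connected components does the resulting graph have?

1

With G gone, the remaining components are: {A, B, C, D, E, F, H, I, J, K, L}.
That is 1 component.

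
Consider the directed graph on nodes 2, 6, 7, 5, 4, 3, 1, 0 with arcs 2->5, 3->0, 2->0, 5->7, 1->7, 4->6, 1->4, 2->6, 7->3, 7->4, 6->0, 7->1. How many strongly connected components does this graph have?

{1, 7} are all mutually reachable — one SCC of size 2.
{5} is an SCC by itself.
{3} is an SCC by itself.
{6} is an SCC by itself.
{0} is an SCC by itself.
(and 2 more singleton SCCs)
That gives 7 strongly connected components.

7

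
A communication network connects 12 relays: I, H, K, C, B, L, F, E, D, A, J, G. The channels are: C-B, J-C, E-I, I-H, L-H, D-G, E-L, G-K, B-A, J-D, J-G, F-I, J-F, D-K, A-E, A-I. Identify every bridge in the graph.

The edges on the cycle J-D-K-G-J are not bridges since each lies on that cycle.
Every edge lies on some cycle, so there are no bridges.

none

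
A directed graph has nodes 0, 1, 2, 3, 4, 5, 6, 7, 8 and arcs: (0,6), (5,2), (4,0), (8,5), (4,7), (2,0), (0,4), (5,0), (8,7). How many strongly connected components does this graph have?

{0, 4} are all mutually reachable — one SCC of size 2.
{6} is an SCC by itself.
{1} is an SCC by itself.
{7} is an SCC by itself.
{8} is an SCC by itself.
(and 3 more singleton SCCs)
That gives 8 strongly connected components.

8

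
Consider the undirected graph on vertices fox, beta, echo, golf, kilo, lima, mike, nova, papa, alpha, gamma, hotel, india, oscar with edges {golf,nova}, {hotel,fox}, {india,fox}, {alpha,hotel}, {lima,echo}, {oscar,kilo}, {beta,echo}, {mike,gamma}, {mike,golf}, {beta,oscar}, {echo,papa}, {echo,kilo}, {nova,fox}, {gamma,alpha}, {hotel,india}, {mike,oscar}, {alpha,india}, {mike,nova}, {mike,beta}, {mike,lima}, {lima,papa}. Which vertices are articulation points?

Removing mike increases the component count from 1 to 2, so mike is a cut vertex.
By contrast removing oscar leaves 1 component; it is not a cut vertex. No other vertex is a cut vertex either.

mike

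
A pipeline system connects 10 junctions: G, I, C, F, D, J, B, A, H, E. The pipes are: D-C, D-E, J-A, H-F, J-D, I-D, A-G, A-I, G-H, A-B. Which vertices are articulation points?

Removing A increases the component count from 1 to 3, so A is a cut vertex.
Removing D increases the component count from 1 to 3, so D is a cut vertex.
Removing G increases the component count from 1 to 2, so G is a cut vertex.
Likewise H is a cut vertex.
By contrast removing F leaves 1 component; it is not a cut vertex. No other vertex is a cut vertex either.

A, D, G, H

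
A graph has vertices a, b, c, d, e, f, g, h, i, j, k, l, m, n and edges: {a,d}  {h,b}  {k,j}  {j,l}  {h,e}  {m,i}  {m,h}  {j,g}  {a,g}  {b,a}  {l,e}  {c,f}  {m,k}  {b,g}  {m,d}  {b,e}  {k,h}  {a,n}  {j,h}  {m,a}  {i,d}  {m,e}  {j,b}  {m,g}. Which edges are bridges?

a-n, c-f

The edges on the cycle m-k-j-b-a-d-m are not bridges since each lies on that cycle.
But removing c–f disconnects c from f; removing a–n disconnects a from n — these are bridges.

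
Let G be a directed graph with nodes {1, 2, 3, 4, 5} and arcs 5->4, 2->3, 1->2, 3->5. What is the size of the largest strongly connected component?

1

{2} is an SCC by itself.
{3} is an SCC by itself.
{1} is an SCC by itself.
{5} is an SCC by itself.
{4} is an SCC by itself.
The largest has 1 vertex.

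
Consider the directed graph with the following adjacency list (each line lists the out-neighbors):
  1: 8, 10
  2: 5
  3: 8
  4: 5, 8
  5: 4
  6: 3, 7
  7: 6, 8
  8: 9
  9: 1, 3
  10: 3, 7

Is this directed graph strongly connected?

No

There is no directed path from 5 to 2, so the graph is not strongly connected.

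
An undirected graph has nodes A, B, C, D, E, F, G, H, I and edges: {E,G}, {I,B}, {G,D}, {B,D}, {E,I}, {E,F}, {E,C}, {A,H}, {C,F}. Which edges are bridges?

A-H

The edges on the cycle E-C-F-E are not bridges since each lies on that cycle.
But removing H - A disconnects H from A — this is a bridge.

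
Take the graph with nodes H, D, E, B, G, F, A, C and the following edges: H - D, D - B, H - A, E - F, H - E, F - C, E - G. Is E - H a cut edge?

Removing E - H leaves no path between E and H: the component count goes from 1 to 2. So it is a bridge.

Yes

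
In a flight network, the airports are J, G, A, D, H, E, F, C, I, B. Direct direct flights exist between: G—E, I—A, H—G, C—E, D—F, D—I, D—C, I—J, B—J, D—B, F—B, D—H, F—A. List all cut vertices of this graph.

D

Removing D increases the component count from 1 to 2, so D is a cut vertex.
By contrast removing A leaves 1 component; it is not a cut vertex. No other vertex is a cut vertex either.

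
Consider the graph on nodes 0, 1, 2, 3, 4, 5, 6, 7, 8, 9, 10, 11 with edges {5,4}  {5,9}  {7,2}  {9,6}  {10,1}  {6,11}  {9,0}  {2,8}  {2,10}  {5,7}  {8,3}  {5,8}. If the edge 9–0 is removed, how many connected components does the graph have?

2

Before removal there is 1 component.
9–0 is a bridge — removing it separates 9's side from 0's side.
After removal: 2 components.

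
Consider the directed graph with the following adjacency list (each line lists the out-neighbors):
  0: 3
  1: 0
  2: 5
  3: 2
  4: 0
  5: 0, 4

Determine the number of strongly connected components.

2

{0, 2, 3, 4, 5} are all mutually reachable — one SCC of size 5.
{1} is an SCC by itself.
That gives 2 strongly connected components.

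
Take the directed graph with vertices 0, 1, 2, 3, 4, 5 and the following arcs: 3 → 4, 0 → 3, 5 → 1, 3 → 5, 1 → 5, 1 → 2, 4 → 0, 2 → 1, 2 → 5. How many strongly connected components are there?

{1, 2, 5} are all mutually reachable — one SCC of size 3.
{0, 3, 4} are all mutually reachable — one SCC of size 3.
That gives 2 strongly connected components.

2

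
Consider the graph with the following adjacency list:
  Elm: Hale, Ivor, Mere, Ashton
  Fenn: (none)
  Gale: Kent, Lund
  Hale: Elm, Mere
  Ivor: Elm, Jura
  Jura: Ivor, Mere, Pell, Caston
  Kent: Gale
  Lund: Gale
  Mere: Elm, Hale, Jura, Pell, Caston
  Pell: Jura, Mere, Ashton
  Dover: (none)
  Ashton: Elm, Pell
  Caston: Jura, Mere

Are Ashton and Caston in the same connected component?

Yes

From Ashton we can reach Elm, Hale, Ivor, Jura, Mere, Pell, Ashton, Caston, which includes Caston.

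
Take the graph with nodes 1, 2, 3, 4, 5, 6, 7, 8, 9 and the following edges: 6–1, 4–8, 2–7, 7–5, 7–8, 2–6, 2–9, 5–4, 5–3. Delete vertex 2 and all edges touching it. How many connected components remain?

With 2 gone, the remaining components are: {9}; {1, 6}; {3, 4, 5, 7, 8}.
That is 3 components.

3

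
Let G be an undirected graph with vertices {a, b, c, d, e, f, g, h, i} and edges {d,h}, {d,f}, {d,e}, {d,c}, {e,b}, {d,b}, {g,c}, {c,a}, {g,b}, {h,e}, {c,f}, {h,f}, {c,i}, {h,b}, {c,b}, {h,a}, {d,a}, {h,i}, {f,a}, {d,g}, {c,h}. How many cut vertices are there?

Removing a, for instance, still leaves 1 component. No single vertex removal increases the component count — the graph has no articulation points.

0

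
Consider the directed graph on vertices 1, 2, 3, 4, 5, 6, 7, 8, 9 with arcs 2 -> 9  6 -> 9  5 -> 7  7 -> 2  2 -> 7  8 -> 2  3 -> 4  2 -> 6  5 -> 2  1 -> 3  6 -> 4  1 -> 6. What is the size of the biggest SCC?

{2, 7} are all mutually reachable — one SCC of size 2.
{1} is an SCC by itself.
{6} is an SCC by itself.
{4} is an SCC by itself.
{8} is an SCC by itself.
(and 3 more singleton SCCs)
The largest has 2 vertices.

2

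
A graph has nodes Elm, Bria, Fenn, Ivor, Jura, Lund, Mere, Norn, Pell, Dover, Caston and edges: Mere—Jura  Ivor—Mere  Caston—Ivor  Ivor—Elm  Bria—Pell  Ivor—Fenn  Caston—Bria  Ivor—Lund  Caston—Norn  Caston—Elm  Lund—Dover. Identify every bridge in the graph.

The edges on the cycle Caston-Ivor-Elm-Caston are not bridges since each lies on that cycle.
But removing Ivor—Fenn disconnects Ivor from Fenn; removing Pell—Bria disconnects Pell from Bria; removing Lund—Dover disconnects Lund from Dover; removing Mere—Ivor disconnects Mere from Ivor — these are bridges.
In total 8 edges are bridges.

Bria-Caston, Bria-Pell, Caston-Norn, Dover-Lund, Fenn-Ivor, Ivor-Lund, Ivor-Mere, Jura-Mere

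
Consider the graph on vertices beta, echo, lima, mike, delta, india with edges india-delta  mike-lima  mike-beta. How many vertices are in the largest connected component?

echo is isolated — a component by itself.
Starting from delta we can reach delta, india. That is one component of size 2.
Starting from beta we can reach beta, lima, mike. That is one component of size 3.
The largest has 3 vertices.

3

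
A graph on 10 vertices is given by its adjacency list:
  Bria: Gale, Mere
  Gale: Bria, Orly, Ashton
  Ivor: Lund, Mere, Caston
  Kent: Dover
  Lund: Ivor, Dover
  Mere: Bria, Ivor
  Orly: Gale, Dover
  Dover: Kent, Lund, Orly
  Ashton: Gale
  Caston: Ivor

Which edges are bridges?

Ashton-Gale, Caston-Ivor, Dover-Kent

The edges on the cycle Gale-Orly-Dover-Lund-Ivor-Mere-Bria-Gale are not bridges since each lies on that cycle.
But removing Kent-Dover disconnects Kent from Dover; removing Ivor-Caston disconnects Ivor from Caston; removing Gale-Ashton disconnects Gale from Ashton — these are bridges.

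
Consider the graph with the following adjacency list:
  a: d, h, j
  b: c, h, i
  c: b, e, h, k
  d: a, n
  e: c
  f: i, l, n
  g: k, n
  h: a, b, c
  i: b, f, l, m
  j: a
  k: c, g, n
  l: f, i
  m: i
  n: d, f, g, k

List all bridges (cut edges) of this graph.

The edges on the cycle h-a-d-n-f-l-i-b-h are not bridges since each lies on that cycle.
But removing e-c disconnects e from c; removing m-i disconnects m from i; removing a-j disconnects a from j — these are bridges.

a-j, c-e, i-m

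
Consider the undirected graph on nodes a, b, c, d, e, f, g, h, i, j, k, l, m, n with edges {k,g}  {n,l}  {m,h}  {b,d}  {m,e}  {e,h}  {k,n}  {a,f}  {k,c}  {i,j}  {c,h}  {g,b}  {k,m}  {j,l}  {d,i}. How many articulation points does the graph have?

Removing k increases the component count from 2 to 3, so k is a cut vertex.
By contrast removing m leaves 2 components; it is not a cut vertex. No other vertex is a cut vertex either.

1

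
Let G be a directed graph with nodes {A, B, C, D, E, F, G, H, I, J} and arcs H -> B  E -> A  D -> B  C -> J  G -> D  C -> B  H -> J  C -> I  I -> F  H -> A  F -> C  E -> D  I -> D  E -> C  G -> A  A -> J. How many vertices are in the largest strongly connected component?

{C, F, I} are all mutually reachable — one SCC of size 3.
{E} is an SCC by itself.
{G} is an SCC by itself.
{D} is an SCC by itself.
{H} is an SCC by itself.
(and 3 more singleton SCCs)
The largest has 3 vertices.

3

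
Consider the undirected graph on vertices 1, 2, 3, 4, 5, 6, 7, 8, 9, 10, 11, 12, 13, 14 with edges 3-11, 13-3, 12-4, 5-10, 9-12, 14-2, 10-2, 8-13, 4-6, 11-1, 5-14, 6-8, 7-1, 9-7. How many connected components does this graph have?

2

Starting from 2 we can reach 2, 5, 10, 14. That is one component of size 4.
Starting from 1 we can reach 1, 3, 4, 6, 7, 8, 9, 11, 12, 13. That is one component of size 10.
Total: 2 components.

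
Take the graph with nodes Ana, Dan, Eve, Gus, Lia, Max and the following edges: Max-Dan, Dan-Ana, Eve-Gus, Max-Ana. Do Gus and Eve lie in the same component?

Yes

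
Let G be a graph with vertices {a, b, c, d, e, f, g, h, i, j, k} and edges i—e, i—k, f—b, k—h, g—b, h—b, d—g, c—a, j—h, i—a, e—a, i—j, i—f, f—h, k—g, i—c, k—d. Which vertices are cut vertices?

i

Removing i increases the component count from 1 to 2, so i is a cut vertex.
By contrast removing a leaves 1 component; it is not a cut vertex. No other vertex is a cut vertex either.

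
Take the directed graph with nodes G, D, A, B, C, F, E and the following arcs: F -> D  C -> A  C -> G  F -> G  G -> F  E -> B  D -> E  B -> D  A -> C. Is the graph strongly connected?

No

There is no directed path from E to C, so the graph is not strongly connected.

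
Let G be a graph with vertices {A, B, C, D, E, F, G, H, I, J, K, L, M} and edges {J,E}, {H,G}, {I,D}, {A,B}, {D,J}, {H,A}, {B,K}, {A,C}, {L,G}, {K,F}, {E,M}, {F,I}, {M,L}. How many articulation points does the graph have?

1

Removing A increases the component count from 1 to 2, so A is a cut vertex.
By contrast removing C leaves 1 component; it is not a cut vertex. No other vertex is a cut vertex either.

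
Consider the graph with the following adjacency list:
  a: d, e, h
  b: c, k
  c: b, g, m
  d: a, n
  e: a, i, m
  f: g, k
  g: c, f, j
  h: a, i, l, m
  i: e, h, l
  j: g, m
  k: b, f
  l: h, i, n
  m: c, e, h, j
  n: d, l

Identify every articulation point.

Removing m increases the component count from 1 to 2, so m is a cut vertex.
By contrast removing l leaves 1 component; it is not a cut vertex. No other vertex is a cut vertex either.

m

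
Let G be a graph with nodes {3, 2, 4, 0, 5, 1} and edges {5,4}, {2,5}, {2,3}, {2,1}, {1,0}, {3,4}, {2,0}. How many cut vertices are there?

1

Removing 2 increases the component count from 1 to 2, so 2 is a cut vertex.
By contrast removing 5 leaves 1 component; it is not a cut vertex. No other vertex is a cut vertex either.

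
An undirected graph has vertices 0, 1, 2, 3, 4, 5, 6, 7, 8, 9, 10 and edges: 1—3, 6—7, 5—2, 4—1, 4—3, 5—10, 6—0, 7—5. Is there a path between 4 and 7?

The component containing 4 is {1, 3, 4}, and 7 is not in it.

No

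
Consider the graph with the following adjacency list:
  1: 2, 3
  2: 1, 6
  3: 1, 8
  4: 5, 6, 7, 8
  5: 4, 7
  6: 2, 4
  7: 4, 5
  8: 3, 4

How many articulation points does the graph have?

1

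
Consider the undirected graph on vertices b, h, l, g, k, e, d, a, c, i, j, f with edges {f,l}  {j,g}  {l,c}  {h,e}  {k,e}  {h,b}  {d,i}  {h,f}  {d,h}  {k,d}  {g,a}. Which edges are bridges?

The edges on the cycle k-d-h-e-k are not bridges since each lies on that cycle.
But removing j—g disconnects j from g; removing f—l disconnects f from l; removing h—f disconnects h from f; removing d—i disconnects d from i — these are bridges.
In total 7 edges are bridges.

a-g, b-h, c-l, d-i, f-h, f-l, g-j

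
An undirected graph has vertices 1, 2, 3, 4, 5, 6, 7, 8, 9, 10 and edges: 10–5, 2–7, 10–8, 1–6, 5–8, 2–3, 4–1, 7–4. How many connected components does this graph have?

3

9 is isolated — a component by itself.
Starting from 5 we can reach 5, 8, 10. That is one component of size 3.
Starting from 1 we can reach 1, 2, 3, 4, 6, 7. That is one component of size 6.
Total: 3 components.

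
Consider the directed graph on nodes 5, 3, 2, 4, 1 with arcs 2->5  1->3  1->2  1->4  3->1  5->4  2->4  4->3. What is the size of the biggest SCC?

{1, 2, 3, 4, 5} are all mutually reachable — one SCC of size 5.
The largest has 5 vertices.

5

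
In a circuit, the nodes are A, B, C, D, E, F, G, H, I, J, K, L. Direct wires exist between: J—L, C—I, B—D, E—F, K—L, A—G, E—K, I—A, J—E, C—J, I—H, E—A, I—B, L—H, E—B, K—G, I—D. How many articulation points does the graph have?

Removing E increases the component count from 1 to 2, so E is a cut vertex.
By contrast removing D leaves 1 component; it is not a cut vertex. No other vertex is a cut vertex either.

1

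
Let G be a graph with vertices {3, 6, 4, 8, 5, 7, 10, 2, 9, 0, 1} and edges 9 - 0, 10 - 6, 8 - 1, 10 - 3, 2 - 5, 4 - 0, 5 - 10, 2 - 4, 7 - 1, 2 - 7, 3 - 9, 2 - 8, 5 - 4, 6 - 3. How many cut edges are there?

0

The edges on the cycle 10-6-3-10 are not bridges since each lies on that cycle.
Every edge lies on some cycle, so there are no bridges.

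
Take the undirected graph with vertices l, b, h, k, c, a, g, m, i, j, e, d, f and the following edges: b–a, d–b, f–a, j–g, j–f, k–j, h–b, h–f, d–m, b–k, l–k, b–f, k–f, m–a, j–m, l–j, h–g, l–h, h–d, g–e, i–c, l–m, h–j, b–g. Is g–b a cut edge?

No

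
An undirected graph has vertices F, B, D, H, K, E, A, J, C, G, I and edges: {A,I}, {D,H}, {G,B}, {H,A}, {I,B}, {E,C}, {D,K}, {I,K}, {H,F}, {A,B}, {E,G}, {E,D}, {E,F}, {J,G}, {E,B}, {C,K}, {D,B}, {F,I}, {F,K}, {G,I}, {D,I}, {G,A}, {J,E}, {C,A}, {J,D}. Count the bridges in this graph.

0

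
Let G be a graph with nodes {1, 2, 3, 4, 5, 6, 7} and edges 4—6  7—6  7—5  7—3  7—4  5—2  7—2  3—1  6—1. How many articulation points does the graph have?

Removing 7 increases the component count from 1 to 2, so 7 is a cut vertex.
By contrast removing 5 leaves 1 component; it is not a cut vertex. No other vertex is a cut vertex either.

1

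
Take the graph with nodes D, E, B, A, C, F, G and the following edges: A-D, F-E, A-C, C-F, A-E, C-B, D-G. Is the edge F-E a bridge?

No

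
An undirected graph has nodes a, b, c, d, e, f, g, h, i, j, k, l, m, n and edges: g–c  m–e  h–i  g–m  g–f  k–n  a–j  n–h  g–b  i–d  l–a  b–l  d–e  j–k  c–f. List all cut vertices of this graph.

Removing g increases the component count from 1 to 2, so g is a cut vertex.
By contrast removing k leaves 1 component; it is not a cut vertex. No other vertex is a cut vertex either.

g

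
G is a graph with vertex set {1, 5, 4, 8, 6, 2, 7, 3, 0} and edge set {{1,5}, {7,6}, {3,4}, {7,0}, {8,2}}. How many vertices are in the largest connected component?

3

Starting from 3 we can reach 3, 4. That is one component of size 2.
Starting from 2 we can reach 2, 8. That is one component of size 2.
Starting from 1 we can reach 1, 5. That is one component of size 2.
Starting from 0 we can reach 0, 6, 7. That is one component of size 3.
The largest has 3 vertices.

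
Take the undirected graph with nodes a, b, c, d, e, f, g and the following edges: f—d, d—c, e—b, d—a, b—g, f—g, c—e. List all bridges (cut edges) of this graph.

The edges on the cycle f-d-c-e-b-g-f are not bridges since each lies on that cycle.
But removing d—a disconnects d from a — this is a bridge.

a-d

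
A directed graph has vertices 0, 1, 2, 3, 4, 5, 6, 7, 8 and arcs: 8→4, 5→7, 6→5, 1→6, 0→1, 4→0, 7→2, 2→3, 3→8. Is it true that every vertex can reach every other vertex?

Yes

From 7 we can reach every vertex (0, 1, 2, 3, 4, 5, 6, 7, 8), and every vertex can reach 7 (0, 1, 2, 3, 4, 5, 6, 7, 8). So the whole graph is one strongly connected component.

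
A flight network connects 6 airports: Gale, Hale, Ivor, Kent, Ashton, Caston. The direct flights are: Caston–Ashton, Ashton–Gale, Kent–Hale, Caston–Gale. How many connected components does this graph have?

3

Ivor is isolated — a component by itself.
Starting from Hale we can reach Hale, Kent. That is one component of size 2.
Starting from Gale we can reach Gale, Ashton, Caston. That is one component of size 3.
Total: 3 components.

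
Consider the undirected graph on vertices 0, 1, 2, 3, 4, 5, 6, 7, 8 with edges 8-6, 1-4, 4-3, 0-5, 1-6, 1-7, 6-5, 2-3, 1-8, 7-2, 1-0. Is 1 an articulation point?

Yes

Deleting 1 raises the number of components from 1 to 2, so 1 is a cut vertex.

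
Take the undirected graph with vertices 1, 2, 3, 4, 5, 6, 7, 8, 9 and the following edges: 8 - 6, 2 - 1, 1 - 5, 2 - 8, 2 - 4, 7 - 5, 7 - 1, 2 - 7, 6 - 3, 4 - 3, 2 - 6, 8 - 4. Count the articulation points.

1

Removing 2 increases the component count from 2 to 3, so 2 is a cut vertex.
By contrast removing 3 leaves 2 components; it is not a cut vertex. No other vertex is a cut vertex either.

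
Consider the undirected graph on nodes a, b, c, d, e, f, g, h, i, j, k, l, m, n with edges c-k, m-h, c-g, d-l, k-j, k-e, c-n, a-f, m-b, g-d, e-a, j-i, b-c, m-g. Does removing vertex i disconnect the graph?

No

Deleting i leaves 1 component (was 1), so i is not a cut vertex.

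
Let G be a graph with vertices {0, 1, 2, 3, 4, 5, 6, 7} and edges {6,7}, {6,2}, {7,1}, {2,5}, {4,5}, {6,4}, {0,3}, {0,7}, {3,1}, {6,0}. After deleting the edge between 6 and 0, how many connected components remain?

1

6 and 0 are still connected via 6-7-0, so the component count stays at 1.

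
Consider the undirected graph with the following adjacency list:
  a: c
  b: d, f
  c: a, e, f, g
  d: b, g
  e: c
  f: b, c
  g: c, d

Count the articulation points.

1

Removing c increases the component count from 1 to 3, so c is a cut vertex.
By contrast removing d leaves 1 component; it is not a cut vertex. No other vertex is a cut vertex either.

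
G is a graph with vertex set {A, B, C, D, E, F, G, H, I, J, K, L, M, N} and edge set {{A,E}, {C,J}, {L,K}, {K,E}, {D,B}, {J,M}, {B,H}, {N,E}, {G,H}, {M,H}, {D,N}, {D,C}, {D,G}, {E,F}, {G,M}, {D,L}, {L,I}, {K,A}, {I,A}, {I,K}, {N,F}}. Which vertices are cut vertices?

D

Removing D increases the component count from 1 to 2, so D is a cut vertex.
By contrast removing E leaves 1 component; it is not a cut vertex. No other vertex is a cut vertex either.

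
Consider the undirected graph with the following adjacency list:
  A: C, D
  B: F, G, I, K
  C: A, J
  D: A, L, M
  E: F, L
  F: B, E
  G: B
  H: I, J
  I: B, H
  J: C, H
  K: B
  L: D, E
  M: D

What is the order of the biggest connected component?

Starting from A we can reach A, B, C, D, E, F, G, H, I, J, K, L, M. That is one component of size 13.
The largest has 13 vertices.

13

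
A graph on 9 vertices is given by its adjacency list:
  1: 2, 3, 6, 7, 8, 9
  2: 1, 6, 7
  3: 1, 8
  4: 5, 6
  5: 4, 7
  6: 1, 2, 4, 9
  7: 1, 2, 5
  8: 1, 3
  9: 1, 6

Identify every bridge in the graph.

The edges on the cycle 1-3-8-1 are not bridges since each lies on that cycle.
Every edge lies on some cycle, so there are no bridges.

none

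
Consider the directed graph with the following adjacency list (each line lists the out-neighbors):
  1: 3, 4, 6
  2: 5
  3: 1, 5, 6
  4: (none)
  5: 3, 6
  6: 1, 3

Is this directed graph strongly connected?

No

There is no directed path from 6 to 2, so the graph is not strongly connected.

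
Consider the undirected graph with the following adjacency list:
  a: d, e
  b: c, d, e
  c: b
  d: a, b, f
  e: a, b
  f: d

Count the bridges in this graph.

The edges on the cycle e-b-d-a-e are not bridges since each lies on that cycle.
But removing b-c disconnects b from c; removing d-f disconnects d from f — these are bridges.
That makes 2 bridges.

2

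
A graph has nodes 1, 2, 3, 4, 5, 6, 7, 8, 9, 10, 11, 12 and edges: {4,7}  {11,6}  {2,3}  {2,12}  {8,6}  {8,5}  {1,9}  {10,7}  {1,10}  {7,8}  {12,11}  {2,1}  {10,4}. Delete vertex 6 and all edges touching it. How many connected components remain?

1

With 6 gone, the remaining components are: {1, 2, 3, 4, 5, 7, 8, 9, 10, 11, 12}.
That is 1 component.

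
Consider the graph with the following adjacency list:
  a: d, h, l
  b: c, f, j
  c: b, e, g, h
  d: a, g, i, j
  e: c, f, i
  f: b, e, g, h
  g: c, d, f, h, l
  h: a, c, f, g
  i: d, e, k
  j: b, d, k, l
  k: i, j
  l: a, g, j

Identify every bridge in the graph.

none

The edges on the cycle h-c-b-f-h are not bridges since each lies on that cycle.
Every edge lies on some cycle, so there are no bridges.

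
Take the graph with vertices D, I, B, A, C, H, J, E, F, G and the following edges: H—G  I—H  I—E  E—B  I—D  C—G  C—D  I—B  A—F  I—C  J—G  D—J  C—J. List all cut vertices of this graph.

Removing I increases the component count from 2 to 3, so I is a cut vertex.
By contrast removing G leaves 2 components; it is not a cut vertex. No other vertex is a cut vertex either.

I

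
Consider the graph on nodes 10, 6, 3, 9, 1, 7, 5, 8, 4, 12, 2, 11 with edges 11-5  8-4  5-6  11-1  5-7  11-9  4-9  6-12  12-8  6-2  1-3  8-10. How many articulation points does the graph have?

5

Removing 1 increases the component count from 1 to 2, so 1 is a cut vertex.
Removing 5 increases the component count from 1 to 2, so 5 is a cut vertex.
Removing 6 increases the component count from 1 to 2, so 6 is a cut vertex.
Likewise 8, 11 are cut vertices.
By contrast removing 4 leaves 1 component; it is not a cut vertex. No other vertex is a cut vertex either.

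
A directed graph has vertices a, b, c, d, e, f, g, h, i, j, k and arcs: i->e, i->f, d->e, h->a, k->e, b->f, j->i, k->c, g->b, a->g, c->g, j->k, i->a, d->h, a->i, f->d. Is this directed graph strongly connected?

There is no directed path from b to j, so the graph is not strongly connected.

No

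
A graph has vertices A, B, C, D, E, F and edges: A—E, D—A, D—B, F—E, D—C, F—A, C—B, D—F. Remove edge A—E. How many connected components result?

A and E are still connected via A-F-E, so the component count stays at 1.

1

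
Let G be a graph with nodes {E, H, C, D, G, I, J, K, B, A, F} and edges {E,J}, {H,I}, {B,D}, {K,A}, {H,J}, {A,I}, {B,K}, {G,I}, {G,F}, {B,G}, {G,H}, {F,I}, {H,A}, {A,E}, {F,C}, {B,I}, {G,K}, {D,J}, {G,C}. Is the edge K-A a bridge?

No

After removing K-A, the path K-B-I-A still connects them, so the edge is not a bridge.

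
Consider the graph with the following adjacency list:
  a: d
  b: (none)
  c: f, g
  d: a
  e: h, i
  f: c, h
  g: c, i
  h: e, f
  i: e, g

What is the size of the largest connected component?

6

b is isolated — a component by itself.
Starting from a we can reach a, d. That is one component of size 2.
Starting from c we can reach c, e, f, g, h, i. That is one component of size 6.
The largest has 6 vertices.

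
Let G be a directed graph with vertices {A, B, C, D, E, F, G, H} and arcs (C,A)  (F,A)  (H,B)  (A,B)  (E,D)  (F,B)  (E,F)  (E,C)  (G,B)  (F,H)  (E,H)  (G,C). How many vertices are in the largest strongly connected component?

1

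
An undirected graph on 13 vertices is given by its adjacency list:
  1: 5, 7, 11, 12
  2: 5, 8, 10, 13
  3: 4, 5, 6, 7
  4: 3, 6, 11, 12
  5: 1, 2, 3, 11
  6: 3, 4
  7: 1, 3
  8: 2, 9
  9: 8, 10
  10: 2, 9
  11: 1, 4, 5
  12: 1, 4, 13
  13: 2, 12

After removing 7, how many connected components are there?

With 7 gone, the remaining components are: {1, 2, 3, 4, 5, 6, 8, 9, 10, 11, 12, 13}.
That is 1 component.

1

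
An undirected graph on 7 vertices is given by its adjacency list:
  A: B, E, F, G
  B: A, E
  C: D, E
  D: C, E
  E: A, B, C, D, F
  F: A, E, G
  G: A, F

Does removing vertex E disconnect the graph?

Deleting E raises the number of components from 1 to 2, so E is a cut vertex.

Yes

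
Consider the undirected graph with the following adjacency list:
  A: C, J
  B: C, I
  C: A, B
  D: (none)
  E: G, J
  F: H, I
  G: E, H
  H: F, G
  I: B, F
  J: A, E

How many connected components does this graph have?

2

D is isolated — a component by itself.
Starting from A we can reach A, B, C, E, F, G, H, I, J. That is one component of size 9.
Total: 2 components.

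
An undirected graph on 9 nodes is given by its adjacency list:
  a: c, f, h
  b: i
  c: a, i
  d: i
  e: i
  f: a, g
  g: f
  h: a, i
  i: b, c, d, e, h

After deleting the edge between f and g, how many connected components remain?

Before removal there is 1 component.
f-g is a bridge — removing it separates f's side from g's side.
After removal: 2 components.

2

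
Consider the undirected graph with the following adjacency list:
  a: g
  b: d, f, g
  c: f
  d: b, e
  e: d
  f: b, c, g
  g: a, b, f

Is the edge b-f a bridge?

After removing b-f, the path b-g-f still connects them, so the edge is not a bridge.

No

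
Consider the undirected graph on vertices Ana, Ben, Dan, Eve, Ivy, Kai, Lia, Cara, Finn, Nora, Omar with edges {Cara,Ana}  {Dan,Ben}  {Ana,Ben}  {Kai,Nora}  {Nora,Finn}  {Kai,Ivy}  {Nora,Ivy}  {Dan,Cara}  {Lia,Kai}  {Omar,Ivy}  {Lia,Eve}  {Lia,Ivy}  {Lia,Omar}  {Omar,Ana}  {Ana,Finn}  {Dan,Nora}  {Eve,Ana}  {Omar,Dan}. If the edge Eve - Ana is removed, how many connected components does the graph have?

Eve and Ana are still connected via Eve-Lia-Omar-Ana, so the component count stays at 1.

1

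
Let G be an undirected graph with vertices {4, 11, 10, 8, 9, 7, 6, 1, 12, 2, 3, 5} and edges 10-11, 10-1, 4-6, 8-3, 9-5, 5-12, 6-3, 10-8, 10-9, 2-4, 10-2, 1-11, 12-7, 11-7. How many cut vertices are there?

Removing 10 increases the component count from 1 to 2, so 10 is a cut vertex.
By contrast removing 4 leaves 1 component; it is not a cut vertex. No other vertex is a cut vertex either.

1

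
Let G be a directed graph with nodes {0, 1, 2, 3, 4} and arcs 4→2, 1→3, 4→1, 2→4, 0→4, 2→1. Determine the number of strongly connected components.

{2, 4} are all mutually reachable — one SCC of size 2.
{1} is an SCC by itself.
{0} is an SCC by itself.
{3} is an SCC by itself.
That gives 4 strongly connected components.

4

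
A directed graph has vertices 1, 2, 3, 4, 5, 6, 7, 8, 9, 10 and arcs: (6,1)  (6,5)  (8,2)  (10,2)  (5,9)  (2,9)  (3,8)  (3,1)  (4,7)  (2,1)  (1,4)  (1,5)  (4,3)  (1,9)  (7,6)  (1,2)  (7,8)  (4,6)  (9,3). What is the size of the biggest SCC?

9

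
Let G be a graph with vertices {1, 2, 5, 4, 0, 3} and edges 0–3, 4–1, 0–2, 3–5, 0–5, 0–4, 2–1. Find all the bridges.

The edges on the cycle 0-3-5-0 are not bridges since each lies on that cycle.
Every edge lies on some cycle, so there are no bridges.

none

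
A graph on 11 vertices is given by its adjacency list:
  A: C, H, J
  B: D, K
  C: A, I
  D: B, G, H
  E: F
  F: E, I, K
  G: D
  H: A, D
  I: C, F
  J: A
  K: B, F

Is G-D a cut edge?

Removing G-D leaves no path between G and D: the component count goes from 1 to 2. So it is a bridge.

Yes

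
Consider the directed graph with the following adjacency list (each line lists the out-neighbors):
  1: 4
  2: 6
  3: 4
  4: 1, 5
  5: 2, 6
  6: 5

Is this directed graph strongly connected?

There is no directed path from 2 to 3, so the graph is not strongly connected.

No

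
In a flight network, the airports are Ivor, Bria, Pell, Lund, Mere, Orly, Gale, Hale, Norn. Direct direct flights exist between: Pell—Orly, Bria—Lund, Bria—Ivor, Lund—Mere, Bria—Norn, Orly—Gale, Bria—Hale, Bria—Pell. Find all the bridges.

removing Ivor—Bria disconnects Ivor from Bria; removing Mere—Lund disconnects Mere from Lund; removing Pell—Orly disconnects Pell from Orly; removing Bria—Pell disconnects Bria from Pell — these are bridges.
In total 8 edges are bridges.

Bria-Hale, Bria-Ivor, Bria-Lund, Bria-Norn, Bria-Pell, Gale-Orly, Lund-Mere, Orly-Pell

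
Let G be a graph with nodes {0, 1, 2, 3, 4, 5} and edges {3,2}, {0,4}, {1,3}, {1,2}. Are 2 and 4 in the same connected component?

No

The component containing 2 is {1, 2, 3}, and 4 is not in it.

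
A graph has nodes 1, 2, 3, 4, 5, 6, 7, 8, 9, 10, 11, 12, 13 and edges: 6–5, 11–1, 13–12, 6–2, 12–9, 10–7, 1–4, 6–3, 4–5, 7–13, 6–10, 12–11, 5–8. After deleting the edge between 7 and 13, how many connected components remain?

1

7 and 13 are still connected via 7-10-6-5-4-1-11-12-13, so the component count stays at 1.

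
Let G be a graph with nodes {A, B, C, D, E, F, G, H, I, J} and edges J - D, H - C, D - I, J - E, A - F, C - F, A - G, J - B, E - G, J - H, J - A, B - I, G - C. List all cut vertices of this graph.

Removing J increases the component count from 1 to 2, so J is a cut vertex.
By contrast removing C leaves 1 component; it is not a cut vertex. No other vertex is a cut vertex either.

J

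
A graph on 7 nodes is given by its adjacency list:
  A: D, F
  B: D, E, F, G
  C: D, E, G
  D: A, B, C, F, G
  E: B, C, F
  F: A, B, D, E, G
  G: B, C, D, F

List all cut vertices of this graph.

Removing C, for instance, still leaves 1 component. No single vertex removal increases the component count — the graph has no articulation points.

none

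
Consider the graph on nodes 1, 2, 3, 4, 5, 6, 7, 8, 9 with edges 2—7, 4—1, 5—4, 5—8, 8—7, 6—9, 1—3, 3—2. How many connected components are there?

2

Starting from 6 we can reach 6, 9. That is one component of size 2.
Starting from 1 we can reach 1, 2, 3, 4, 5, 7, 8. That is one component of size 7.
Total: 2 components.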